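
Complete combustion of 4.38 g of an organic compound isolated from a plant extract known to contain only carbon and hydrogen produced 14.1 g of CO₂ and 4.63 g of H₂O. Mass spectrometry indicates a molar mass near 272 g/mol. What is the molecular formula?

mol C = 14.1 g CO₂ ÷ 44.009 g/mol = 0.3204 mol
mol H = 2 × 4.63 g H₂O ÷ 18.015 g/mol = 0.5140 mol
Divide by the smallest (0.3204 mol): C 1.000, H 1.604
Multiplying each by 5 gives whole numbers: C 5.00, H 8.02
Empirical formula: C5H8
Empirical-formula mass = 68.12 g/mol; 272 ÷ 68.12 ≈ 4, so the molecular formula is C20H32.

C20H32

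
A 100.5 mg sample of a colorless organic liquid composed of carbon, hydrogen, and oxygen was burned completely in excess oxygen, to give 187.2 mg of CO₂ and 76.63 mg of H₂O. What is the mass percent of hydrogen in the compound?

8.53%

mol C = 0.1872 g CO₂ ÷ 44.009 g/mol = 0.0042537 mol
mol H = 2 × 0.07663 g H₂O ÷ 18.015 g/mol = 0.0085074 mol
mass O = 0.1005 − (0.051091 + 0.0085754) = 0.040834 g → mol O = 0.040834 ÷ 15.999 = 0.0025523 mol
mass % H = 0.0085754 g ÷ 0.1005 g × 100%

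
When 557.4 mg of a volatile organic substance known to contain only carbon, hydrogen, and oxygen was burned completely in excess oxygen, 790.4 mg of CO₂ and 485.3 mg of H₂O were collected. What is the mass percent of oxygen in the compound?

51.56%

mol C = 0.7904 g CO₂ ÷ 44.009 g/mol = 0.017960 mol
mol H = 2 × 0.4853 g H₂O ÷ 18.015 g/mol = 0.053877 mol
mass O = 0.5574 − (0.21572 + 0.054308) = 0.28737 g → mol O = 0.28737 ÷ 15.999 = 0.017962 mol
mass % O = 0.28737 g ÷ 0.5574 g × 100%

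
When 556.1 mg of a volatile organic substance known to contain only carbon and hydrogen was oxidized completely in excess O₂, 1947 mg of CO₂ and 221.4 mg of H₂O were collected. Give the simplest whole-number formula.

C9H5

mol C = 1.947 g CO₂ ÷ 44.009 g/mol = 0.044241 mol
mol H = 2 × 0.2214 g H₂O ÷ 18.015 g/mol = 0.024580 mol
Divide by the smallest (0.024580 mol): C 1.800, H 1.000
Multiplying each by 5 gives whole numbers: C 9.00, H 5.00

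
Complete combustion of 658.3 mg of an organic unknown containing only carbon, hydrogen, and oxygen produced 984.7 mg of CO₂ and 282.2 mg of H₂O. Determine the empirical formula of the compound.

C5H7O5

mol C = 0.9847 g CO₂ ÷ 44.009 g/mol = 0.022375 mol
mol H = 2 × 0.2822 g H₂O ÷ 18.015 g/mol = 0.031329 mol
mass O = 0.6583 − (0.26875 + 0.031580) = 0.35797 g → mol O = 0.35797 ÷ 15.999 = 0.022375 mol
Divide by the smallest (0.022375 mol): C 1.000, H 1.400, O 1.000
Multiplying each by 5 gives whole numbers: C 5.00, H 7.00, O 5.00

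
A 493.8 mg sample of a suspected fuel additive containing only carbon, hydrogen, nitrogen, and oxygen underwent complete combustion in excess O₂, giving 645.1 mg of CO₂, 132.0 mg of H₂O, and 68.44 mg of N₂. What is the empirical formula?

C3H3NO3

mol C = 0.6451 g CO₂ ÷ 44.009 g/mol = 0.014658 mol
mol H = 2 × 0.1320 g H₂O ÷ 18.015 g/mol = 0.014654 mol
mol N = 2 × 0.06844 g N₂ ÷ 28.014 g/mol = 0.0048861 mol
mass O = 0.4938 − (0.17606 + 0.014772 + 0.068440) = 0.23453 g → mol O = 0.23453 ÷ 15.999 = 0.014659 mol
Divide by the smallest (0.0048861 mol): C 3.000, H 2.999, N 1.000, O 3.000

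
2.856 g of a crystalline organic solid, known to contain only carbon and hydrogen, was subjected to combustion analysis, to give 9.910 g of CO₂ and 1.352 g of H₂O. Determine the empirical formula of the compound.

C3H2

mol C = 9.910 g CO₂ ÷ 44.009 g/mol = 0.22518 mol
mol H = 2 × 1.352 g H₂O ÷ 18.015 g/mol = 0.15010 mol
Divide by the smallest (0.15010 mol): C 1.500, H 1.000
Multiplying each by 2 gives whole numbers: C 3.00, H 2.00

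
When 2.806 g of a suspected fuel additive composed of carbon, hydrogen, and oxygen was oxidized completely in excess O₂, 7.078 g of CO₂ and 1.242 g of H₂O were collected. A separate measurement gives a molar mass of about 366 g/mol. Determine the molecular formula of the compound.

C21H18O6

mol C = 7.078 g CO₂ ÷ 44.009 g/mol = 0.16083 mol
mol H = 2 × 1.242 g H₂O ÷ 18.015 g/mol = 0.13789 mol
mass O = 2.806 − (1.9317 + 0.13899) = 0.73527 g → mol O = 0.73527 ÷ 15.999 = 0.045957 mol
Divide by the smallest (0.045957 mol): C 3.500, H 3.000, O 1.000
Multiplying each by 2 gives whole numbers: C 7.00, H 6.00, O 2.00
Empirical formula: C7H6O2
Empirical-formula mass = 122.12 g/mol; 366 ÷ 122.12 ≈ 3, so the molecular formula is C21H18O6.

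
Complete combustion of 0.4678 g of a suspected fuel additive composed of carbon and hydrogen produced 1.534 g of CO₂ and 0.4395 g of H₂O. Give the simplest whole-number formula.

mol C = 1.534 g CO₂ ÷ 44.009 g/mol = 0.034857 mol
mol H = 2 × 0.4395 g H₂O ÷ 18.015 g/mol = 0.048793 mol
Divide by the smallest (0.034857 mol): C 1.000, H 1.400
Multiplying each by 5 gives whole numbers: C 5.00, H 7.00

C5H7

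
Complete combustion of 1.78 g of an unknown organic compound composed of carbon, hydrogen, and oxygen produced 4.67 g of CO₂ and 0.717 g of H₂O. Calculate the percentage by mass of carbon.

71.6%

mol C = 4.67 g CO₂ ÷ 44.009 g/mol = 0.1061 mol
mol H = 2 × 0.717 g H₂O ÷ 18.015 g/mol = 0.07960 mol
mass O = 1.78 − (1.275 + 0.08024) = 0.4252 g → mol O = 0.4252 ÷ 15.999 = 0.02658 mol
mass % C = 1.275 g ÷ 1.78 g × 100%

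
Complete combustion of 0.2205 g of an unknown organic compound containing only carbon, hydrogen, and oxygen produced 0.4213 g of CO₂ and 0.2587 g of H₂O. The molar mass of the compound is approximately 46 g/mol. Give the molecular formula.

C2H6O

mol C = 0.4213 g CO₂ ÷ 44.009 g/mol = 0.0095730 mol
mol H = 2 × 0.2587 g H₂O ÷ 18.015 g/mol = 0.028721 mol
mass O = 0.2205 − (0.11498 + 0.028950) = 0.076568 g → mol O = 0.076568 ÷ 15.999 = 0.0047858 mol
Divide by the smallest (0.0047858 mol): C 2.000, H 6.001, O 1.000
Empirical formula: C2H6O
Empirical-formula mass = 46.07 g/mol; 46 ÷ 46.07 ≈ 1, so the molecular formula is C2H6O.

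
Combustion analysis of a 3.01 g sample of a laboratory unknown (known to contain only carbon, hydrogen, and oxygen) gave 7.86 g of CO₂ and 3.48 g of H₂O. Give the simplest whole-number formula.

C6H13O

mol C = 7.86 g CO₂ ÷ 44.009 g/mol = 0.1786 mol
mol H = 2 × 3.48 g H₂O ÷ 18.015 g/mol = 0.3863 mol
mass O = 3.01 − (2.145 + 0.3894) = 0.4754 g → mol O = 0.4754 ÷ 15.999 = 0.02971 mol
Divide by the smallest (0.02971 mol): C 6.011, H 13.002, O 1.000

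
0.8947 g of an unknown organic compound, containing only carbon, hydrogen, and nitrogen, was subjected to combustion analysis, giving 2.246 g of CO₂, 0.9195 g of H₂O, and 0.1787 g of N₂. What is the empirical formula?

C4H8N

mol C = 2.246 g CO₂ ÷ 44.009 g/mol = 0.051035 mol
mol H = 2 × 0.9195 g H₂O ÷ 18.015 g/mol = 0.10208 mol
mol N = 2 × 0.1787 g N₂ ÷ 28.014 g/mol = 0.012758 mol
Divide by the smallest (0.012758 mol): C 4.000, H 8.001, N 1.000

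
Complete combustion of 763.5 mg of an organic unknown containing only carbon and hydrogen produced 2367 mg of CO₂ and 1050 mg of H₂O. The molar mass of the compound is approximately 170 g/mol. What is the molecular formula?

mol C = 2.367 g CO₂ ÷ 44.009 g/mol = 0.053784 mol
mol H = 2 × 1.050 g H₂O ÷ 18.015 g/mol = 0.11657 mol
Divide by the smallest (0.053784 mol): C 1.000, H 2.167
Multiplying each by 6 gives whole numbers: C 6.00, H 13.00
Empirical formula: C6H13
Empirical-formula mass = 85.17 g/mol; 170 ÷ 85.17 ≈ 2, so the molecular formula is C12H26.

C12H26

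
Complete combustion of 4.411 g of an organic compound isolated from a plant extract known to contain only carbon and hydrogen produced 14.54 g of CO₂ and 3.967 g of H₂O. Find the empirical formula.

mol C = 14.54 g CO₂ ÷ 44.009 g/mol = 0.33039 mol
mol H = 2 × 3.967 g H₂O ÷ 18.015 g/mol = 0.44041 mol
Divide by the smallest (0.33039 mol): C 1.000, H 1.333
Multiplying each by 3 gives whole numbers: C 3.00, H 4.00

C3H4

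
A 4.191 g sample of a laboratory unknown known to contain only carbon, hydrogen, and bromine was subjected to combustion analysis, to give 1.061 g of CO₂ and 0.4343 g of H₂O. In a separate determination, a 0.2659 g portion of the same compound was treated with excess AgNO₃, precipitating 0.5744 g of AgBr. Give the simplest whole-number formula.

CH2Br2

mol C = 1.061 g CO₂ ÷ 44.009 g/mol = 0.024109 mol
mol H = 2 × 0.4343 g H₂O ÷ 18.015 g/mol = 0.048215 mol
From the AgBr data: mol Br per gram of compound = (0.5744 ÷ 187.772) ÷ 0.2659 = 0.011504 mol/g, so in the 4.191 g combustion sample mol Br = 0.048215 mol
Divide by the smallest (0.024109 mol): C 1.000, H 2.000, Br 2.000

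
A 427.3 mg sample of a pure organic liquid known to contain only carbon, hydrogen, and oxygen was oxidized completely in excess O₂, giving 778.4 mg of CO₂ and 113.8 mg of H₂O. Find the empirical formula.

C7H5O5

mol C = 0.7784 g CO₂ ÷ 44.009 g/mol = 0.017687 mol
mol H = 2 × 0.1138 g H₂O ÷ 18.015 g/mol = 0.012634 mol
mass O = 0.4273 − (0.21244 + 0.012735) = 0.20212 g → mol O = 0.20212 ÷ 15.999 = 0.012633 mol
Divide by the smallest (0.012633 mol): C 1.400, H 1.000, O 1.000
Multiplying each by 5 gives whole numbers: C 7.00, H 5.00, O 5.00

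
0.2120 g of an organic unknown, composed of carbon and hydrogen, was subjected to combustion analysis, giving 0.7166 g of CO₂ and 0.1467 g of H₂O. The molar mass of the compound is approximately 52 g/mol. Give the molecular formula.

mol C = 0.7166 g CO₂ ÷ 44.009 g/mol = 0.016283 mol
mol H = 2 × 0.1467 g H₂O ÷ 18.015 g/mol = 0.016286 mol
Divide by the smallest (0.016283 mol): C 1.000, H 1.000
Empirical formula: CH
Empirical-formula mass = 13.02 g/mol; 52 ÷ 13.02 ≈ 4, so the molecular formula is C4H4.

C4H4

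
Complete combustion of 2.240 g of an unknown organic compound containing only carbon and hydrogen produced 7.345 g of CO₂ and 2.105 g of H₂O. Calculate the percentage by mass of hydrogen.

mol C = 7.345 g CO₂ ÷ 44.009 g/mol = 0.16690 mol
mol H = 2 × 2.105 g H₂O ÷ 18.015 g/mol = 0.23369 mol
mass % H = 0.23556 g ÷ 2.240 g × 100%

10.52%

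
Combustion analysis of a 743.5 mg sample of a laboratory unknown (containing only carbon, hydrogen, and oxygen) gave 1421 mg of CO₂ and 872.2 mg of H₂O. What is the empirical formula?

mol C = 1.421 g CO₂ ÷ 44.009 g/mol = 0.032289 mol
mol H = 2 × 0.8722 g H₂O ÷ 18.015 g/mol = 0.096830 mol
mass O = 0.7435 − (0.38782 + 0.097605) = 0.25807 g → mol O = 0.25807 ÷ 15.999 = 0.016131 mol
Divide by the smallest (0.016131 mol): C 2.002, H 6.003, O 1.000

C2H6O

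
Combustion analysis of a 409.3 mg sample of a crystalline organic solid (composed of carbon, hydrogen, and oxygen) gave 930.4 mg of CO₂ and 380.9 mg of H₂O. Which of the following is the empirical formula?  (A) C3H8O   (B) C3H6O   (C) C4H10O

mol C = 0.9304 g CO₂ ÷ 44.009 g/mol = 0.021141 mol
mol H = 2 × 0.3809 g H₂O ÷ 18.015 g/mol = 0.042287 mol
mass O = 0.4093 − (0.25393 + 0.042625) = 0.11275 g → mol O = 0.11275 ÷ 15.999 = 0.0070472 mol
Divide by the smallest (0.0070472 mol): C 3.000, H 6.001, O 1.000

(B) C3H6O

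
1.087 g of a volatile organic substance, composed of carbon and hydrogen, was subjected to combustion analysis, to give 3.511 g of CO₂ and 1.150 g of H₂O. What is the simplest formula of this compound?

mol C = 3.511 g CO₂ ÷ 44.009 g/mol = 0.079779 mol
mol H = 2 × 1.150 g H₂O ÷ 18.015 g/mol = 0.12767 mol
Divide by the smallest (0.079779 mol): C 1.000, H 1.600
Multiplying each by 5 gives whole numbers: C 5.00, H 8.00

C5H8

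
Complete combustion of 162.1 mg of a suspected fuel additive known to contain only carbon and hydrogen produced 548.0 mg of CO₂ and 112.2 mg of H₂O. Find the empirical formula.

mol C = 0.5480 g CO₂ ÷ 44.009 g/mol = 0.012452 mol
mol H = 2 × 0.1122 g H₂O ÷ 18.015 g/mol = 0.012456 mol
Divide by the smallest (0.012452 mol): C 1.000, H 1.000

CH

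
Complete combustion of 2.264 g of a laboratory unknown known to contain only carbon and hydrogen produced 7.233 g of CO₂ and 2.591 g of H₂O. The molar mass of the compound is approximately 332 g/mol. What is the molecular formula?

mol C = 7.233 g CO₂ ÷ 44.009 g/mol = 0.16435 mol
mol H = 2 × 2.591 g H₂O ÷ 18.015 g/mol = 0.28765 mol
Divide by the smallest (0.16435 mol): C 1.000, H 1.750
Multiplying each by 4 gives whole numbers: C 4.00, H 7.00
Empirical formula: C4H7
Empirical-formula mass = 55.10 g/mol; 332 ÷ 55.10 ≈ 6, so the molecular formula is C24H42.

C24H42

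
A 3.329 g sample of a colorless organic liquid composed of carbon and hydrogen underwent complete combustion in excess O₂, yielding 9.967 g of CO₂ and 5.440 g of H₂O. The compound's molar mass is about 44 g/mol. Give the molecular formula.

mol C = 9.967 g CO₂ ÷ 44.009 g/mol = 0.22648 mol
mol H = 2 × 5.440 g H₂O ÷ 18.015 g/mol = 0.60394 mol
Divide by the smallest (0.22648 mol): C 1.000, H 2.667
Multiplying each by 3 gives whole numbers: C 3.00, H 8.00
Empirical formula: C3H8
Empirical-formula mass = 44.10 g/mol; 44 ÷ 44.10 ≈ 1, so the molecular formula is C3H8.

C3H8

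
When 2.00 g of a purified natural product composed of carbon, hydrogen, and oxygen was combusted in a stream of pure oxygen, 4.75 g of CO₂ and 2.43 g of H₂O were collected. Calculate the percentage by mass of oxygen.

mol C = 4.75 g CO₂ ÷ 44.009 g/mol = 0.1079 mol
mol H = 2 × 2.43 g H₂O ÷ 18.015 g/mol = 0.2698 mol
mass O = 2.00 − (1.296 + 0.2719) = 0.4317 g → mol O = 0.4317 ÷ 15.999 = 0.02698 mol
mass % O = 0.4317 g ÷ 2.00 g × 100%

21.6%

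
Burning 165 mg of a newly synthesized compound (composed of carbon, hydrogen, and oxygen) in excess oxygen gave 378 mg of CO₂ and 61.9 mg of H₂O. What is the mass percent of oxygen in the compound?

mol C = 0.378 g CO₂ ÷ 44.009 g/mol = 0.008589 mol
mol H = 2 × 0.0619 g H₂O ÷ 18.015 g/mol = 0.006872 mol
mass O = 0.165 − (0.1032 + 0.006927) = 0.05491 g → mol O = 0.05491 ÷ 15.999 = 0.003432 mol
mass % O = 0.05491 g ÷ 0.165 g × 100%

33.3%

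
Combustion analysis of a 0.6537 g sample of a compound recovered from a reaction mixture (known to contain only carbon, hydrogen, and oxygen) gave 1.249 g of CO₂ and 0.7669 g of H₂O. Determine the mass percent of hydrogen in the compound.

13.13%

mol C = 1.249 g CO₂ ÷ 44.009 g/mol = 0.028381 mol
mol H = 2 × 0.7669 g H₂O ÷ 18.015 g/mol = 0.085140 mol
mass O = 0.6537 − (0.34088 + 0.085821) = 0.22700 g → mol O = 0.22700 ÷ 15.999 = 0.014188 mol
mass % H = 0.085821 g ÷ 0.6537 g × 100%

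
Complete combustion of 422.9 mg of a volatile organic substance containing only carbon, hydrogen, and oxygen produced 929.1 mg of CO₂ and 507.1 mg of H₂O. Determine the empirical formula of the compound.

C3H8O

mol C = 0.9291 g CO₂ ÷ 44.009 g/mol = 0.021112 mol
mol H = 2 × 0.5071 g H₂O ÷ 18.015 g/mol = 0.056298 mol
mass O = 0.4229 − (0.25357 + 0.056748) = 0.11258 g → mol O = 0.11258 ÷ 15.999 = 0.0070367 mol
Divide by the smallest (0.0070367 mol): C 3.000, H 8.001, O 1.000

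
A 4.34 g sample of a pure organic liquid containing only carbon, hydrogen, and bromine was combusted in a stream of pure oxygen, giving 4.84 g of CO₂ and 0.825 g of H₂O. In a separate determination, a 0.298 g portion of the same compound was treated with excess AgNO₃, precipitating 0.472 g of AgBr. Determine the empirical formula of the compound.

mol C = 4.84 g CO₂ ÷ 44.009 g/mol = 0.1100 mol
mol H = 2 × 0.825 g H₂O ÷ 18.015 g/mol = 0.09159 mol
From the AgBr data: mol Br per gram of compound = (0.472 ÷ 187.772) ÷ 0.298 = 0.008435 mol/g, so in the 4.34 g combustion sample mol Br = 0.03661 mol
Divide by the smallest (0.03661 mol): C 3.004, H 2.502, Br 1.000
Multiplying each by 2 gives whole numbers: C 6.01, H 5.00, Br 2.00

C6H5Br2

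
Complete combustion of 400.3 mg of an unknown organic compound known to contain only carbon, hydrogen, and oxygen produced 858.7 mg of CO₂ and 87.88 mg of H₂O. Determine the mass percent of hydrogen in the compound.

2.46%

mol C = 0.8587 g CO₂ ÷ 44.009 g/mol = 0.019512 mol
mol H = 2 × 0.08788 g H₂O ÷ 18.015 g/mol = 0.0097563 mol
mass O = 0.4003 − (0.23436 + 0.0098344) = 0.15611 g → mol O = 0.15611 ÷ 15.999 = 0.0097574 mol
mass % H = 0.0098344 g ÷ 0.4003 g × 100%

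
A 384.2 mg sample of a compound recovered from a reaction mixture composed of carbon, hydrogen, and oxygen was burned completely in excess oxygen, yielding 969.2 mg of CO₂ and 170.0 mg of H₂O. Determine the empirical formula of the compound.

mol C = 0.9692 g CO₂ ÷ 44.009 g/mol = 0.022023 mol
mol H = 2 × 0.1700 g H₂O ÷ 18.015 g/mol = 0.018873 mol
mass O = 0.3842 − (0.26452 + 0.019024) = 0.10066 g → mol O = 0.10066 ÷ 15.999 = 0.0062917 mol
Divide by the smallest (0.0062917 mol): C 3.500, H 3.000, O 1.000
Multiplying each by 2 gives whole numbers: C 7.00, H 6.00, O 2.00

C7H6O2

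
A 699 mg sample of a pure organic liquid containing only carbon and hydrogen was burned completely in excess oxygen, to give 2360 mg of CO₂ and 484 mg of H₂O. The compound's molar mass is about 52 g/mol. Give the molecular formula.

C4H4

mol C = 2.36 g CO₂ ÷ 44.009 g/mol = 0.05363 mol
mol H = 2 × 0.484 g H₂O ÷ 18.015 g/mol = 0.05373 mol
Divide by the smallest (0.05363 mol): C 1.000, H 1.002
Empirical formula: CH
Empirical-formula mass = 13.02 g/mol; 52 ÷ 13.02 ≈ 4, so the molecular formula is C4H4.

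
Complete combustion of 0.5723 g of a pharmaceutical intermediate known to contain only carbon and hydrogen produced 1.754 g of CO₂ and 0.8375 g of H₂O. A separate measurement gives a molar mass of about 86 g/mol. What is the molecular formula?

C6H14

mol C = 1.754 g CO₂ ÷ 44.009 g/mol = 0.039855 mol
mol H = 2 × 0.8375 g H₂O ÷ 18.015 g/mol = 0.092978 mol
Divide by the smallest (0.039855 mol): C 1.000, H 2.333
Multiplying each by 3 gives whole numbers: C 3.00, H 7.00
Empirical formula: C3H7
Empirical-formula mass = 43.09 g/mol; 86 ÷ 43.09 ≈ 2, so the molecular formula is C6H14.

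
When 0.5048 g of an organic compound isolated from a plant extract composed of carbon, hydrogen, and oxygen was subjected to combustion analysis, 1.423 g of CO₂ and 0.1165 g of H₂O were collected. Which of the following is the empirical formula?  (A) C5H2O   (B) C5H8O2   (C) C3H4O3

(A) C5H2O

mol C = 1.423 g CO₂ ÷ 44.009 g/mol = 0.032334 mol
mol H = 2 × 0.1165 g H₂O ÷ 18.015 g/mol = 0.012934 mol
mass O = 0.5048 − (0.38837 + 0.013037) = 0.10340 g → mol O = 0.10340 ÷ 15.999 = 0.0064626 mol
Divide by the smallest (0.0064626 mol): C 5.003, H 2.001, O 1.000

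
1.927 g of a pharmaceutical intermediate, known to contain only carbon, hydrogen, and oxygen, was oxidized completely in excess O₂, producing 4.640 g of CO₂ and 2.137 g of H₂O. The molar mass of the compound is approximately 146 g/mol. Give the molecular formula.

mol C = 4.640 g CO₂ ÷ 44.009 g/mol = 0.10543 mol
mol H = 2 × 2.137 g H₂O ÷ 18.015 g/mol = 0.23725 mol
mass O = 1.927 − (1.2664 + 0.23914) = 0.42150 g → mol O = 0.42150 ÷ 15.999 = 0.026345 mol
Divide by the smallest (0.026345 mol): C 4.002, H 9.005, O 1.000
Empirical formula: C4H9O
Empirical-formula mass = 73.11 g/mol; 146 ÷ 73.11 ≈ 2, so the molecular formula is C8H18O2.

C8H18O2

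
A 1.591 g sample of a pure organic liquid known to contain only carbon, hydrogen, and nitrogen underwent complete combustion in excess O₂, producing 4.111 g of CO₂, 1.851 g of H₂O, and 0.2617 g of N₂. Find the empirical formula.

mol C = 4.111 g CO₂ ÷ 44.009 g/mol = 0.093413 mol
mol H = 2 × 1.851 g H₂O ÷ 18.015 g/mol = 0.20550 mol
mol N = 2 × 0.2617 g N₂ ÷ 28.014 g/mol = 0.018684 mol
Divide by the smallest (0.018684 mol): C 5.000, H 10.999, N 1.000

C5H11N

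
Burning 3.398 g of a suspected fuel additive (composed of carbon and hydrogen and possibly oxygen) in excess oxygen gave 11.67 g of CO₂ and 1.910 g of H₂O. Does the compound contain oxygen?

mol C = 11.67 g CO₂ ÷ 44.009 g/mol = 0.26517 mol
mol H = 2 × 1.910 g H₂O ÷ 18.015 g/mol = 0.21205 mol
C and H together account for 3.3987 g — essentially the entire 3.398 g sample — so the compound contains no oxygen.

no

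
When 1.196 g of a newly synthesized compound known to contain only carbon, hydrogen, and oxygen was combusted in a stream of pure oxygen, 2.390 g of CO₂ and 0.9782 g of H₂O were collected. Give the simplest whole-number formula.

mol C = 2.390 g CO₂ ÷ 44.009 g/mol = 0.054307 mol
mol H = 2 × 0.9782 g H₂O ÷ 18.015 g/mol = 0.10860 mol
mass O = 1.196 − (0.65228 + 0.10947) = 0.43425 g → mol O = 0.43425 ÷ 15.999 = 0.027142 mol
Divide by the smallest (0.027142 mol): C 2.001, H 4.001, O 1.000

C2H4O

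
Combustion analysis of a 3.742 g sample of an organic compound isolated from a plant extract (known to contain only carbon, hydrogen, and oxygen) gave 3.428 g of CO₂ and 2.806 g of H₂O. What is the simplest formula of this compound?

mol C = 3.428 g CO₂ ÷ 44.009 g/mol = 0.077893 mol
mol H = 2 × 2.806 g H₂O ÷ 18.015 g/mol = 0.31152 mol
mass O = 3.742 − (0.93557 + 0.31401) = 2.4924 g → mol O = 2.4924 ÷ 15.999 = 0.15579 mol
Divide by the smallest (0.077893 mol): C 1.000, H 3.999, O 2.000

CH4O2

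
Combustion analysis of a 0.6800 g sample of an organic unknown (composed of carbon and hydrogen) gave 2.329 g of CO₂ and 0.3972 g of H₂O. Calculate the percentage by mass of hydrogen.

6.54%

mol C = 2.329 g CO₂ ÷ 44.009 g/mol = 0.052921 mol
mol H = 2 × 0.3972 g H₂O ÷ 18.015 g/mol = 0.044097 mol
mass % H = 0.044449 g ÷ 0.6800 g × 100%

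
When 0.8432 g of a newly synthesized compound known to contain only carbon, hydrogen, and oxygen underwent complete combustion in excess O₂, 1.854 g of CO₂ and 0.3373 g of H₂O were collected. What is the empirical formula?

mol C = 1.854 g CO₂ ÷ 44.009 g/mol = 0.042128 mol
mol H = 2 × 0.3373 g H₂O ÷ 18.015 g/mol = 0.037447 mol
mass O = 0.8432 − (0.50600 + 0.037746) = 0.29946 g → mol O = 0.29946 ÷ 15.999 = 0.018717 mol
Divide by the smallest (0.018717 mol): C 2.251, H 2.001, O 1.000
Multiplying each by 4 gives whole numbers: C 9.00, H 8.00, O 4.00

C9H8O4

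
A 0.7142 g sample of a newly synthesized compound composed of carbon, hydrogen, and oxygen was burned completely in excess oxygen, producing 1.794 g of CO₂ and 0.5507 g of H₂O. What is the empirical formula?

C4H6O

mol C = 1.794 g CO₂ ÷ 44.009 g/mol = 0.040764 mol
mol H = 2 × 0.5507 g H₂O ÷ 18.015 g/mol = 0.061138 mol
mass O = 0.7142 − (0.48962 + 0.061627) = 0.16295 g → mol O = 0.16295 ÷ 15.999 = 0.010185 mol
Divide by the smallest (0.010185 mol): C 4.002, H 6.003, O 1.000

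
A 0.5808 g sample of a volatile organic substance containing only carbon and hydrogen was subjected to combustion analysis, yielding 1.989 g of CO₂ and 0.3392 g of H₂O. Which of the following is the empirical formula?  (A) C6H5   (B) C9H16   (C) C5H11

(A) C6H5

mol C = 1.989 g CO₂ ÷ 44.009 g/mol = 0.045195 mol
mol H = 2 × 0.3392 g H₂O ÷ 18.015 g/mol = 0.037658 mol
Divide by the smallest (0.037658 mol): C 1.200, H 1.000
Multiplying each by 5 gives whole numbers: C 6.00, H 5.00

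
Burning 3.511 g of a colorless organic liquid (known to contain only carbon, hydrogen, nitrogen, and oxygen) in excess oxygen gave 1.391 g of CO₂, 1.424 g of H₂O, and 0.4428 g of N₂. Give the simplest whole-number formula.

mol C = 1.391 g CO₂ ÷ 44.009 g/mol = 0.031607 mol
mol H = 2 × 1.424 g H₂O ÷ 18.015 g/mol = 0.15809 mol
mol N = 2 × 0.4428 g N₂ ÷ 28.014 g/mol = 0.031613 mol
mass O = 3.511 − (0.37963 + 0.15936 + 0.44280) = 2.5292 g → mol O = 2.5292 ÷ 15.999 = 0.15809 mol
Divide by the smallest (0.031607 mol): C 1.000, H 5.002, N 1.000, O 5.002

CH5NO5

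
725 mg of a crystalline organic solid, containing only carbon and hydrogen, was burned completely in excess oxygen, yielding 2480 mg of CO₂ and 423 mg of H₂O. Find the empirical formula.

mol C = 2.48 g CO₂ ÷ 44.009 g/mol = 0.05635 mol
mol H = 2 × 0.423 g H₂O ÷ 18.015 g/mol = 0.04696 mol
Divide by the smallest (0.04696 mol): C 1.200, H 1.000
Multiplying each by 5 gives whole numbers: C 6.00, H 5.00

C6H5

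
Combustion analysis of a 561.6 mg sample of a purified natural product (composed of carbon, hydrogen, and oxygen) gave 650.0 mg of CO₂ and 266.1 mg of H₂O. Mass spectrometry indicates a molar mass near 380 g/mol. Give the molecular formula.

C10H20O15

mol C = 0.6500 g CO₂ ÷ 44.009 g/mol = 0.014770 mol
mol H = 2 × 0.2661 g H₂O ÷ 18.015 g/mol = 0.029542 mol
mass O = 0.5616 − (0.17740 + 0.029778) = 0.35442 g → mol O = 0.35442 ÷ 15.999 = 0.022153 mol
Divide by the smallest (0.014770 mol): C 1.000, H 2.000, O 1.500
Multiplying each by 2 gives whole numbers: C 2.00, H 4.00, O 3.00
Empirical formula: C2H4O3
Empirical-formula mass = 76.05 g/mol; 380 ÷ 76.05 ≈ 5, so the molecular formula is C10H20O15.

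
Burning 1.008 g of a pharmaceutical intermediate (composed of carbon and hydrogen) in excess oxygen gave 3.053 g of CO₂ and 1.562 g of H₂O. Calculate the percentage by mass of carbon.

mol C = 3.053 g CO₂ ÷ 44.009 g/mol = 0.069372 mol
mol H = 2 × 1.562 g H₂O ÷ 18.015 g/mol = 0.17341 mol
mass % C = 0.83323 g ÷ 1.008 g × 100%

82.66%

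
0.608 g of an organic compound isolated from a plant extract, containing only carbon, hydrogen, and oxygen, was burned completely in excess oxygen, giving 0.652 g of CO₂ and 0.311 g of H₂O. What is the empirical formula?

C3H7O5

mol C = 0.652 g CO₂ ÷ 44.009 g/mol = 0.01482 mol
mol H = 2 × 0.311 g H₂O ÷ 18.015 g/mol = 0.03453 mol
mass O = 0.608 − (0.1779 + 0.03480) = 0.3953 g → mol O = 0.3953 ÷ 15.999 = 0.02470 mol
Divide by the smallest (0.01482 mol): C 1.000, H 2.331, O 1.668
Multiplying each by 3 gives whole numbers: C 3.00, H 6.99, O 5.00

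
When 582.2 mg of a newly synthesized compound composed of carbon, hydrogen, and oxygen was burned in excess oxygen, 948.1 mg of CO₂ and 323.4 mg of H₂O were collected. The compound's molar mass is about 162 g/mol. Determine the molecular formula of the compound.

C6H10O5

mol C = 0.9481 g CO₂ ÷ 44.009 g/mol = 0.021543 mol
mol H = 2 × 0.3234 g H₂O ÷ 18.015 g/mol = 0.035903 mol
mass O = 0.5822 − (0.25876 + 0.036191) = 0.28725 g → mol O = 0.28725 ÷ 15.999 = 0.017954 mol
Divide by the smallest (0.017954 mol): C 1.200, H 2.000, O 1.000
Multiplying each by 5 gives whole numbers: C 6.00, H 10.00, O 5.00
Empirical formula: C6H10O5
Empirical-formula mass = 162.14 g/mol; 162 ÷ 162.14 ≈ 1, so the molecular formula is C6H10O5.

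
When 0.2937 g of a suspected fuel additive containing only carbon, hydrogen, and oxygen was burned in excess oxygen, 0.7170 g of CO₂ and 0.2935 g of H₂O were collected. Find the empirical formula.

C4H8O

mol C = 0.7170 g CO₂ ÷ 44.009 g/mol = 0.016292 mol
mol H = 2 × 0.2935 g H₂O ÷ 18.015 g/mol = 0.032584 mol
mass O = 0.2937 − (0.19568 + 0.032845) = 0.065171 g → mol O = 0.065171 ÷ 15.999 = 0.0040734 mol
Divide by the smallest (0.0040734 mol): C 4.000, H 7.999, O 1.000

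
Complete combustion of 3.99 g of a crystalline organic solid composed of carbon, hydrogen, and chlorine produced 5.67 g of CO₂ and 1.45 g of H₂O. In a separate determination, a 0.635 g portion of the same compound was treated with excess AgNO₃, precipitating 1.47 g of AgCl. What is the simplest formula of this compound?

mol C = 5.67 g CO₂ ÷ 44.009 g/mol = 0.1288 mol
mol H = 2 × 1.45 g H₂O ÷ 18.015 g/mol = 0.1610 mol
From the AgCl data: mol Cl per gram of compound = (1.47 ÷ 143.318) ÷ 0.635 = 0.01615 mol/g, so in the 3.99 g combustion sample mol Cl = 0.06445 mol
Divide by the smallest (0.06445 mol): C 1.999, H 2.498, Cl 1.000
Multiplying each by 2 gives whole numbers: C 4.00, H 5.00, Cl 2.00

C4H5Cl2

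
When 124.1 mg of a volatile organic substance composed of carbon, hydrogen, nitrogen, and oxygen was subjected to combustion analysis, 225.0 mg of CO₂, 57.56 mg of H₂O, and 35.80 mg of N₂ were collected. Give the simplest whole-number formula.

mol C = 0.2250 g CO₂ ÷ 44.009 g/mol = 0.0051126 mol
mol H = 2 × 0.05756 g H₂O ÷ 18.015 g/mol = 0.0063902 mol
mol N = 2 × 0.03580 g N₂ ÷ 28.014 g/mol = 0.0025559 mol
mass O = 0.1241 − (0.061407 + 0.0064414 + 0.035800) = 0.020451 g → mol O = 0.020451 ÷ 15.999 = 0.0012783 mol
Divide by the smallest (0.0012783 mol): C 4.000, H 4.999, N 1.999, O 1.000

C4H5N2O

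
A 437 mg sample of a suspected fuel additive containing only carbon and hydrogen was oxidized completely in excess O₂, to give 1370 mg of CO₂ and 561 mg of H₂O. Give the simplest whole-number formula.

mol C = 1.37 g CO₂ ÷ 44.009 g/mol = 0.03113 mol
mol H = 2 × 0.561 g H₂O ÷ 18.015 g/mol = 0.06228 mol
Divide by the smallest (0.03113 mol): C 1.000, H 2.001

CH2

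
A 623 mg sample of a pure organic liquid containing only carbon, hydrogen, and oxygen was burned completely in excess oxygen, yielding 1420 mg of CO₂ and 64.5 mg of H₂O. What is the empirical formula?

C9H2O4

mol C = 1.42 g CO₂ ÷ 44.009 g/mol = 0.03227 mol
mol H = 2 × 0.0645 g H₂O ÷ 18.015 g/mol = 0.007161 mol
mass O = 0.623 − (0.3875 + 0.007218) = 0.2282 g → mol O = 0.2282 ÷ 15.999 = 0.01427 mol
Divide by the smallest (0.007161 mol): C 4.506, H 1.000, O 1.992
Multiplying each by 2 gives whole numbers: C 9.01, H 2.00, O 3.98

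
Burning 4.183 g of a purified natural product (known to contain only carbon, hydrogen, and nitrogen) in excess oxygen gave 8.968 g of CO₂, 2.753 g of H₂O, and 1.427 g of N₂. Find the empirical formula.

mol C = 8.968 g CO₂ ÷ 44.009 g/mol = 0.20378 mol
mol H = 2 × 2.753 g H₂O ÷ 18.015 g/mol = 0.30563 mol
mol N = 2 × 1.427 g N₂ ÷ 28.014 g/mol = 0.10188 mol
Divide by the smallest (0.10188 mol): C 2.000, H 3.000, N 1.000

C2H3N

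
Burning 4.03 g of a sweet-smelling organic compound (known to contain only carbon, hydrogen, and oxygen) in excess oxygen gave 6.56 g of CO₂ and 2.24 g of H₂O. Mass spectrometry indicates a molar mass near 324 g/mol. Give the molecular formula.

C12H20O10

mol C = 6.56 g CO₂ ÷ 44.009 g/mol = 0.1491 mol
mol H = 2 × 2.24 g H₂O ÷ 18.015 g/mol = 0.2487 mol
mass O = 4.03 − (1.790 + 0.2507) = 1.989 g → mol O = 1.989 ÷ 15.999 = 0.1243 mol
Divide by the smallest (0.1243 mol): C 1.199, H 2.000, O 1.000
Multiplying each by 5 gives whole numbers: C 6.00, H 10.00, O 5.00
Empirical formula: C6H10O5
Empirical-formula mass = 162.14 g/mol; 324 ÷ 162.14 ≈ 2, so the molecular formula is C12H20O10.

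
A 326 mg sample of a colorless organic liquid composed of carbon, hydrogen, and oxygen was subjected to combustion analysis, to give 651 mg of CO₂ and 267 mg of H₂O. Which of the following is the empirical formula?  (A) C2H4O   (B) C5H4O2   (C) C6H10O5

(A) C2H4O

mol C = 0.651 g CO₂ ÷ 44.009 g/mol = 0.01479 mol
mol H = 2 × 0.267 g H₂O ÷ 18.015 g/mol = 0.02964 mol
mass O = 0.326 − (0.1777 + 0.02988) = 0.1184 g → mol O = 0.1184 ÷ 15.999 = 0.007404 mol
Divide by the smallest (0.007404 mol): C 1.998, H 4.004, O 1.000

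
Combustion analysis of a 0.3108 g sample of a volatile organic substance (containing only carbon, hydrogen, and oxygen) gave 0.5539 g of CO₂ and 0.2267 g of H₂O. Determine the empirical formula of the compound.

C3H6O2

mol C = 0.5539 g CO₂ ÷ 44.009 g/mol = 0.012586 mol
mol H = 2 × 0.2267 g H₂O ÷ 18.015 g/mol = 0.025168 mol
mass O = 0.3108 − (0.15117 + 0.025369) = 0.13426 g → mol O = 0.13426 ÷ 15.999 = 0.0083917 mol
Divide by the smallest (0.0083917 mol): C 1.500, H 2.999, O 1.000
Multiplying each by 2 gives whole numbers: C 3.00, H 6.00, O 2.00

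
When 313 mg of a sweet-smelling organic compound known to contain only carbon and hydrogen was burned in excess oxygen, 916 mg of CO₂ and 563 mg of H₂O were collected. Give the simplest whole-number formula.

CH3

mol C = 0.916 g CO₂ ÷ 44.009 g/mol = 0.02081 mol
mol H = 2 × 0.563 g H₂O ÷ 18.015 g/mol = 0.06250 mol
Divide by the smallest (0.02081 mol): C 1.000, H 3.003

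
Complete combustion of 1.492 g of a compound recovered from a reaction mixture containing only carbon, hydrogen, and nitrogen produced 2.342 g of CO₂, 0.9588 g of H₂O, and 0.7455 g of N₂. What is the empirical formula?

CH2N

mol C = 2.342 g CO₂ ÷ 44.009 g/mol = 0.053216 mol
mol H = 2 × 0.9588 g H₂O ÷ 18.015 g/mol = 0.10644 mol
mol N = 2 × 0.7455 g N₂ ÷ 28.014 g/mol = 0.053223 mol
Divide by the smallest (0.053216 mol): C 1.000, H 2.000, N 1.000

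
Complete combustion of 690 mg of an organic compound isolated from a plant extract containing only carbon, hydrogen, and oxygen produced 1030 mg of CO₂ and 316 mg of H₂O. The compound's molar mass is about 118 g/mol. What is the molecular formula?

mol C = 1.03 g CO₂ ÷ 44.009 g/mol = 0.02340 mol
mol H = 2 × 0.316 g H₂O ÷ 18.015 g/mol = 0.03508 mol
mass O = 0.690 − (0.2811 + 0.03536) = 0.3735 g → mol O = 0.3735 ÷ 15.999 = 0.02335 mol
Divide by the smallest (0.02335 mol): C 1.002, H 1.503, O 1.000
Multiplying each by 2 gives whole numbers: C 2.00, H 3.01, O 2.00
Empirical formula: C2H3O2
Empirical-formula mass = 59.04 g/mol; 118 ÷ 59.04 ≈ 2, so the molecular formula is C4H6O4.

C4H6O4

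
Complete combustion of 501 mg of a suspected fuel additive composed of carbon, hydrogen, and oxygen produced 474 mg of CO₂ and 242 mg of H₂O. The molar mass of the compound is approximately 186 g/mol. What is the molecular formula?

C4H10O8

mol C = 0.474 g CO₂ ÷ 44.009 g/mol = 0.01077 mol
mol H = 2 × 0.242 g H₂O ÷ 18.015 g/mol = 0.02687 mol
mass O = 0.501 − (0.1294 + 0.02708) = 0.3446 g → mol O = 0.3446 ÷ 15.999 = 0.02154 mol
Divide by the smallest (0.01077 mol): C 1.000, H 2.494, O 2.000
Multiplying each by 2 gives whole numbers: C 2.00, H 4.99, O 4.00
Empirical formula: C2H5O4
Empirical-formula mass = 93.06 g/mol; 186 ÷ 93.06 ≈ 2, so the molecular formula is C4H10O8.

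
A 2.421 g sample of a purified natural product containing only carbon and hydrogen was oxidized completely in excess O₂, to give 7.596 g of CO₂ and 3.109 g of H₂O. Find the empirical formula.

CH2

mol C = 7.596 g CO₂ ÷ 44.009 g/mol = 0.17260 mol
mol H = 2 × 3.109 g H₂O ÷ 18.015 g/mol = 0.34516 mol
Divide by the smallest (0.17260 mol): C 1.000, H 2.000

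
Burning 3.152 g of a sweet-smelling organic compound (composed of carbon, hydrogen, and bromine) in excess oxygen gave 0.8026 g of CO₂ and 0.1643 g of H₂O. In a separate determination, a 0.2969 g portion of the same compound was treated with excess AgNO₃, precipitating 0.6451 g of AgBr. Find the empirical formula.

mol C = 0.8026 g CO₂ ÷ 44.009 g/mol = 0.018237 mol
mol H = 2 × 0.1643 g H₂O ÷ 18.015 g/mol = 0.018240 mol
From the AgBr data: mol Br per gram of compound = (0.6451 ÷ 187.772) ÷ 0.2969 = 0.011571 mol/g, so in the 3.152 g combustion sample mol Br = 0.036473 mol
Divide by the smallest (0.018237 mol): C 1.000, H 1.000, Br 2.000

CHBr2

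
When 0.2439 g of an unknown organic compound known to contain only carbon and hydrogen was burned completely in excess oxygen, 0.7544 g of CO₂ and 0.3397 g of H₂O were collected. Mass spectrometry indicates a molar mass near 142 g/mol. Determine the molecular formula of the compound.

C10H22

mol C = 0.7544 g CO₂ ÷ 44.009 g/mol = 0.017142 mol
mol H = 2 × 0.3397 g H₂O ÷ 18.015 g/mol = 0.037713 mol
Divide by the smallest (0.017142 mol): C 1.000, H 2.200
Multiplying each by 5 gives whole numbers: C 5.00, H 11.00
Empirical formula: C5H11
Empirical-formula mass = 71.14 g/mol; 142 ÷ 71.14 ≈ 2, so the molecular formula is C10H22.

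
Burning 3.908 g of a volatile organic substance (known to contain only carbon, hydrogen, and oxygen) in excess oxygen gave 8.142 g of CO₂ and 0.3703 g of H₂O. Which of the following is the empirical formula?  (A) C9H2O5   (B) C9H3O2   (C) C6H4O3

(A) C9H2O5

mol C = 8.142 g CO₂ ÷ 44.009 g/mol = 0.18501 mol
mol H = 2 × 0.3703 g H₂O ÷ 18.015 g/mol = 0.041110 mol
mass O = 3.908 − (2.2221 + 0.041439) = 1.6444 g → mol O = 1.6444 ÷ 15.999 = 0.10278 mol
Divide by the smallest (0.041110 mol): C 4.500, H 1.000, O 2.500
Multiplying each by 2 gives whole numbers: C 9.00, H 2.00, O 5.00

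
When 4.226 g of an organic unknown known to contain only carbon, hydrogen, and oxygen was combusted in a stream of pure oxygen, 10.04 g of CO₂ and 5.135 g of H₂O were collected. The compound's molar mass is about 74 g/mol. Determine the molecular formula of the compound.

mol C = 10.04 g CO₂ ÷ 44.009 g/mol = 0.22814 mol
mol H = 2 × 5.135 g H₂O ÷ 18.015 g/mol = 0.57008 mol
mass O = 4.226 − (2.7401 + 0.57464) = 0.91123 g → mol O = 0.91123 ÷ 15.999 = 0.056955 mol
Divide by the smallest (0.056955 mol): C 4.006, H 10.009, O 1.000
Empirical formula: C4H10O
Empirical-formula mass = 74.12 g/mol; 74 ÷ 74.12 ≈ 1, so the molecular formula is C4H10O.

C4H10O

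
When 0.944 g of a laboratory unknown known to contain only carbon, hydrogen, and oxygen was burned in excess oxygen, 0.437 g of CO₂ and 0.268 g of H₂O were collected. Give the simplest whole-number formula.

CH3O5

mol C = 0.437 g CO₂ ÷ 44.009 g/mol = 0.009930 mol
mol H = 2 × 0.268 g H₂O ÷ 18.015 g/mol = 0.02975 mol
mass O = 0.944 − (0.1193 + 0.02999) = 0.7947 g → mol O = 0.7947 ÷ 15.999 = 0.04967 mol
Divide by the smallest (0.009930 mol): C 1.000, H 2.996, O 5.003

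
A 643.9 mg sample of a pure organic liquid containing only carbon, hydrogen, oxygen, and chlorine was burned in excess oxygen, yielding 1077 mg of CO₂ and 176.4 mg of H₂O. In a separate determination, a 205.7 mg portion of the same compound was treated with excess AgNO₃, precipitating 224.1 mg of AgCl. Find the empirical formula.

mol C = 1.077 g CO₂ ÷ 44.009 g/mol = 0.024472 mol
mol H = 2 × 0.1764 g H₂O ÷ 18.015 g/mol = 0.019584 mol
From the AgCl data: mol Cl per gram of compound = (0.2241 ÷ 143.318) ÷ 0.2057 = 0.0076016 mol/g, so in the 0.6439 g combustion sample mol Cl = 0.0048947 mol
mass O = 0.6439 − (0.29394 + 0.019740 + 0.17352) = 0.15671 g → mol O = 0.15671 ÷ 15.999 = 0.0097948 mol
Divide by the smallest (0.0048947 mol): C 5.000, H 4.001, Cl 1.000, O 2.001

C5H4ClO2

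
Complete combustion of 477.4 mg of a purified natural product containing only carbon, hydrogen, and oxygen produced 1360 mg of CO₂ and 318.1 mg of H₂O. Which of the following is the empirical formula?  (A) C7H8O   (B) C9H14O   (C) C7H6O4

mol C = 1.360 g CO₂ ÷ 44.009 g/mol = 0.030903 mol
mol H = 2 × 0.3181 g H₂O ÷ 18.015 g/mol = 0.035315 mol
mass O = 0.4774 − (0.37117 + 0.035598) = 0.070629 g → mol O = 0.070629 ÷ 15.999 = 0.0044146 mol
Divide by the smallest (0.0044146 mol): C 7.000, H 8.000, O 1.000

(A) C7H8O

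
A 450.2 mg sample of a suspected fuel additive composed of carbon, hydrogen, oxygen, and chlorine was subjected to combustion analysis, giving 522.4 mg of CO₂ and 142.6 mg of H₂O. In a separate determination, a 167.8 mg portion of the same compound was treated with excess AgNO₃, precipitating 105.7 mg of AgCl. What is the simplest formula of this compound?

C6H8ClO7

mol C = 0.5224 g CO₂ ÷ 44.009 g/mol = 0.011870 mol
mol H = 2 × 0.1426 g H₂O ÷ 18.015 g/mol = 0.015831 mol
From the AgCl data: mol Cl per gram of compound = (0.1057 ÷ 143.318) ÷ 0.1678 = 0.0043952 mol/g, so in the 0.4502 g combustion sample mol Cl = 0.0019787 mol
mass O = 0.4502 − (0.14257 + 0.015958 + 0.070146) = 0.22152 g → mol O = 0.22152 ÷ 15.999 = 0.013846 mol
Divide by the smallest (0.0019787 mol): C 5.999, H 8.001, Cl 1.000, O 6.997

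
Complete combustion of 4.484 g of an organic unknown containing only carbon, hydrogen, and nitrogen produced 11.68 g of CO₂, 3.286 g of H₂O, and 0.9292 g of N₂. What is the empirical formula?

C8H11N2

mol C = 11.68 g CO₂ ÷ 44.009 g/mol = 0.26540 mol
mol H = 2 × 3.286 g H₂O ÷ 18.015 g/mol = 0.36481 mol
mol N = 2 × 0.9292 g N₂ ÷ 28.014 g/mol = 0.066338 mol
Divide by the smallest (0.066338 mol): C 4.001, H 5.499, N 1.000
Multiplying each by 2 gives whole numbers: C 8.00, H 11.00, N 2.00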